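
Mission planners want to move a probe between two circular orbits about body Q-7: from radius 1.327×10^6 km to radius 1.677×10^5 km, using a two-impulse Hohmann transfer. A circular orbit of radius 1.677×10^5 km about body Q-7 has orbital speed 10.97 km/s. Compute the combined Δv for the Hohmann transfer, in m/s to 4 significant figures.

From the circular-orbit relation v² = μ/r at r = 1.677×10^5 km: μ = v²r = (10.97)² × 1.677×10^5 = 2.01812×10^7 km³/s².
Transfer-ellipse semi-major axis a_t = (r₁ + r₂)/2 = (1.327×10^6 + 1.677×10^5)/2 = 7.4735×10^5 km.
Circular speed at r₁: v₁ = √(μ/r₁) = √(2.01812×10^7/1.327×10^6) = 3.89976 km/s.
Transfer-orbit speed at r₁ (vis-viva equation): v_a = √[μ(2/r₁ − 1/a_t)] = 1.84732 km/s.
First burn Δv₁ = |v_a − v₁| = 2.052 km/s.
Circular speed at r₂: v₂ = √(μ/r₂) = 10.970 km/s.
Transfer-orbit speed at r₂: v_p = √[μ(2/r₂ − 1/a_t)] = 14.618 km/s.
Second burn Δv₂ = |v₂ − v_p| = 3.648 km/s.
Total Δv = Δv₁ + Δv₂ = 5.700 km/s.

Δv = 5700 m/s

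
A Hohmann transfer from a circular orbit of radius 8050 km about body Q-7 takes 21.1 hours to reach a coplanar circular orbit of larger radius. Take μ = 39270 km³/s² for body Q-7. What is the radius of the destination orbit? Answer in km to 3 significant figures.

Transfer time t = 21.1 hours = 75960 s, and t = π√(a_t³/μ).
So a_t = (μ t²/π²)^(1/3) = (39270 × (75960)² / π²)^(1/3) = 28421 km.
Since a_t = (r₁ + r₂)/2, r₂ = 2a_t − r₁ = 2×28421 − 8050 = 48792 km.

r₂ = 48800 km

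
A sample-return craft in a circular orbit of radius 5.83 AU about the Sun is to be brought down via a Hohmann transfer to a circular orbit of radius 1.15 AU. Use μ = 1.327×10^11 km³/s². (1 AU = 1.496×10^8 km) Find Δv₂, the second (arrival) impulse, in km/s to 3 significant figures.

In km: r₁ = 5.83 × 1.496×10^8 = 8.72168×10^8 km; r₂ = 1.15 × 1.496×10^8 = 1.7204×10^8 km.
Transfer-ellipse semi-major axis a_t = (r₁ + r₂)/2 = (8.72168×10^8 + 1.7204×10^8)/2 = 5.22104×10^8 km.
On the circular orbit at r = 1.7204×10^8 km, v_c = √(μ/r) = 27.773 km/s.
Transfer-orbit speed at the same r (vis-viva, a = a_t): v_t = √[μ(2/r − 1/a_t)] = 35.896 km/s.
Δv₂ = |v_t − v_c| = |35.896 − 27.773| = 8.123 km/s.

Δv₂ = 8.12 km/s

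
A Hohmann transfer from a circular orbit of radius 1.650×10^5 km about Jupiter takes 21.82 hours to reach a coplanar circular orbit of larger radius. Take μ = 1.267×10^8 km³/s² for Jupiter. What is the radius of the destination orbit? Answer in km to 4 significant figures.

r₂ = 6.939×10^5 km

Transfer time t = 21.82 hours = 78552 s, and t = π√(a_t³/μ).
So a_t = (μ t²/π²)^(1/3) = (1.267×10^8 × (78552)² / π²)^(1/3) = 4.2947×10^5 km.
Since a_t = (r₁ + r₂)/2, r₂ = 2a_t − r₁ = 2×4.2947×10^5 − 1.650×10^5 = 6.9394×10^5 km.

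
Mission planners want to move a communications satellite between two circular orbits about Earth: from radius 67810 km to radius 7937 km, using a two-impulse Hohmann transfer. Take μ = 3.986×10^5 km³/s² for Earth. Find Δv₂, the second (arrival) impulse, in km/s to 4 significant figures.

The Hohmann ellipse has a_t = (r₁ + r₂)/2 = 37873.5 km.
Circular speed at r = 7937 km: v_c = √(μ/r) = 7.0866 km/s.
Transfer-orbit speed at the same r (vis-viva, a = a_t): v_t = √[μ(2/r − 1/a_t)] = 9.4824 km/s.
Δv₂ = |v_t − v_c| = |9.4824 − 7.0866| = 2.396 km/s.

Δv₂ = 2.396 km/s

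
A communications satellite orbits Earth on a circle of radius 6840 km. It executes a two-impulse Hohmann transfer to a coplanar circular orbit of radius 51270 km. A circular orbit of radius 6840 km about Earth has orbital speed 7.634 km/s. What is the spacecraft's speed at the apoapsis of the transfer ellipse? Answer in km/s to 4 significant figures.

From the circular-orbit relation v² = μ/r at r = 6840 km: μ = v²r = (7.634)² × 6840 = 3.98621×10^5 km³/s².
Transfer-ellipse semi-major axis a_t = (r₁ + r₂)/2 = (6840 + 51270)/2 = 29055 km.
At apoapsis, r = 51270 km.
Applying v² = μ(2/r − 1/a_t): v = 1.353 km/s.

v = 1.353 km/s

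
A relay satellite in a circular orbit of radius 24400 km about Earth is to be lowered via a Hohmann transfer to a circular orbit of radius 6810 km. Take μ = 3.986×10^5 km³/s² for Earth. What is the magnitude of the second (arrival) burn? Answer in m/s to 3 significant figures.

The Hohmann ellipse has a_t = (r₁ + r₂)/2 = 15605 km.
On the circular orbit at r = 6810 km, v_c = √(μ/r) = 7.651 km/s.
Vis-viva on the transfer ellipse at r = 6810 km gives v_t = √[μ(2/r − 1/a_t)] = 9.567 km/s.
Δv₂ = |v_t − v_c| = |9.567 − 7.651| = 1.916 km/s.

Δv₂ = 1920 m/s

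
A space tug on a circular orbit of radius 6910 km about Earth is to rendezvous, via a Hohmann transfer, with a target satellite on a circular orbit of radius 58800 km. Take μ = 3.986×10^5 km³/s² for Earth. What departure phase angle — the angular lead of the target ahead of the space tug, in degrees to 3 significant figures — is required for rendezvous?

φ = 105°

Semi-major axis of the transfer orbit: a_t = (6910 + 58800)/2 = 32855 km.
Transfer time t = π√(a_t³/μ) = 29634 s.
The target's mean motion on its circular orbit is ω₂ = √(μ/r₂³) = 4.4279×10^-5 rad/s.
Angle swept by the target during transfer: ω₂·t = 1.3122 rad = 75.18°.
The space tug traverses 180° on the transfer ellipse, so the target must lead by 180° − 75.18° = 105°.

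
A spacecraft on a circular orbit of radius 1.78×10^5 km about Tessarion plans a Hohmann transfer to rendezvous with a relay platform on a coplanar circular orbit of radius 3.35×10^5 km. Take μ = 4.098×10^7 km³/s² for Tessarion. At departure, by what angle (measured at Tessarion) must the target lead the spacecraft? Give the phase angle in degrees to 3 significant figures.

Transfer-ellipse semi-major axis a_t = (r₁ + r₂)/2 = (1.780×10^5 + 3.350×10^5)/2 = 2.565×10^5 km.
The half-period of the transfer ellipse is t = π√(a_t³/μ) = 63750 s.
The target's mean motion on its circular orbit is ω₂ = √(μ/r₂³) = 3.302×10^-5 rad/s.
Angle swept by the target during transfer: ω₂·t = 2.105 rad = 120.6°.
Arrival is 180° from departure on the ellipse, so φ = 180° − 120.6° = 59.4°.

φ = 59.4°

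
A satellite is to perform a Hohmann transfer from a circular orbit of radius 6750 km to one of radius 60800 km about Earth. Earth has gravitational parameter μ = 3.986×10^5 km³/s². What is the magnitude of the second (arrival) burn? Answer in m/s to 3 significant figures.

Δv₂ = 1420 m/s

The Hohmann ellipse has a_t = (r₁ + r₂)/2 = 33775 km.
Circular speed at r = 60800 km: v_c = √(μ/r) = 2.5605 km/s.
Transfer-orbit speed at the same r (vis-viva, a = a_t): v_t = √[μ(2/r − 1/a_t)] = 1.1446 km/s.
Δv₂ = |v_t − v_c| = |1.1446 − 2.5605| = 1.416 km/s.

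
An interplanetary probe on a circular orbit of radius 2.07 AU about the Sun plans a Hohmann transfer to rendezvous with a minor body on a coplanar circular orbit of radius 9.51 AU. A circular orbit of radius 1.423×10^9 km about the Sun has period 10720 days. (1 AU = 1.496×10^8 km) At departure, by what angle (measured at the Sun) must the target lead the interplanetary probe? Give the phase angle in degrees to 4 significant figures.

From Kepler's third law T² = 4π²r³/μ at r = 1.423×10^9 km, T = 10720 days = 10720 × 86400 s = 9.26208×10^8 s: μ = 4π²r³/T² = 1.32604×10^11 km³/s².
In km: r₁ = 2.07 × 1.496×10^8 = 3.09672×10^8 km; r₂ = 9.51 × 1.496×10^8 = 1.422696×10^9 km.
Semi-major axis of the transfer orbit: a_t = (3.09672×10^8 + 1.422696×10^9)/2 = 8.66184×10^8 km.
Transfer time t = π√(a_t³/μ) = 2.1993×10^8 s.
Target angular speed ω₂ = √(μ/r₂³) = 6.7859×10^-9 rad/s.
Angle swept by the target during transfer: ω₂·t = 1.4924 rad = 85.51°.
Arrival is 180° from departure on the ellipse, so φ = 180° − 85.51° = 94.49°.

φ = 94.49°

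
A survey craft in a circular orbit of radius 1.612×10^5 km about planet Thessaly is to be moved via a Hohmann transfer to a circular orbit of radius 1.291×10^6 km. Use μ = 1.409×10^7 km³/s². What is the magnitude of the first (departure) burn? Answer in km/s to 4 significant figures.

Δv₁ = 3.117 km/s

The Hohmann ellipse has a_t = (r₁ + r₂)/2 = 7.261×10^5 km.
Circular speed at r = 1.612×10^5 km: v_c = √(μ/r) = 9.3492 km/s.
Transfer-orbit speed at the same r (vis-viva, a = a_t): v_t = √[μ(2/r − 1/a_t)] = 12.466 km/s.
Δv₁ = |v_t − v_c| = |12.466 − 9.3492| = 3.117 km/s.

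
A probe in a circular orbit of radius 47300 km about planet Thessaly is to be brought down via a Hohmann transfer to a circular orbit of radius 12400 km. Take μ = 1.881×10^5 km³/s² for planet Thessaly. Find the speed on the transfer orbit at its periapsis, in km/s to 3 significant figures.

The Hohmann ellipse has a_t = (r₁ + r₂)/2 = 29850 km.
The periapsis of the transfer ellipse is at r = 12400 km.
Vis-viva: v = √[μ(2/r − 1/a_t)] = √[1.881×10^5 × (2/12400 − 1/29850)] = 4.903 km/s.

v = 4.90 km/s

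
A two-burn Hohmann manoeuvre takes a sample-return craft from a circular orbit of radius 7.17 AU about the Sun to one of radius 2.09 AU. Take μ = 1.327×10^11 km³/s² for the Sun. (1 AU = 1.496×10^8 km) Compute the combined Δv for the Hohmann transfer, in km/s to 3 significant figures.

In km: r₁ = 7.17 × 1.496×10^8 = 1.072632×10^9 km; r₂ = 2.09 × 1.496×10^8 = 3.12664×10^8 km.
Semi-major axis of the transfer orbit: a_t = (1.072632×10^9 + 3.12664×10^8)/2 = 6.92648×10^8 km.
Circular speed at r₁: v₁ = √(μ/r₁) = √(1.327×10^11/1.072632×10^9) = 11.1227 km/s.
On the transfer ellipse at r₁, vis-viva equation gives v_a = √[μ(2/r₁ − 1/a_t)] = 7.47296 km/s.
First burn Δv₁ = |v_a − v₁| = 3.6497 km/s.
Circular speed at r₂: v₂ = √(μ/r₂) = 20.6014 km/s.
Transfer-orbit speed at r₂: v_p = √[μ(2/r₂ − 1/a_t)] = 25.6369 km/s.
Second burn Δv₂ = |v₂ − v_p| = 5.0355 km/s.
Δv = Δv₁ + Δv₂ = 3.6497 + 5.0355 = 8.685 km/s.

Δv = 8.69 km/s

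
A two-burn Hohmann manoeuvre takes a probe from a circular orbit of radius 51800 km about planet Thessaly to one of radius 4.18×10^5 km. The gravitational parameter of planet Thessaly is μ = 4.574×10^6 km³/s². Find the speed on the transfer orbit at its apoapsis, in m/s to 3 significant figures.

Transfer-ellipse semi-major axis a_t = (r₁ + r₂)/2 = (51800 + 4.180×10^5)/2 = 2.349×10^5 km.
At apoapsis, r = 4.180×10^5 km.
Applying v² = μ(2/r − 1/a_t): v = 1.553 km/s.

v = 1550 m/s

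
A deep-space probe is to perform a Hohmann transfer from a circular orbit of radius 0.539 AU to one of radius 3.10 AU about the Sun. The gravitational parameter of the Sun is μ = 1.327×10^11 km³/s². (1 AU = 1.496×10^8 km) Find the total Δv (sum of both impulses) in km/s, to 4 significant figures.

Δv = 20.09 km/s

In km: r₁ = 0.539 × 1.496×10^8 = 8.06344×10^7 km; r₂ = 3.10 × 1.496×10^8 = 4.6376×10^8 km.
The Hohmann ellipse has a_t = (r₁ + r₂)/2 = 2.721972×10^8 km.
At r₁ the circular-orbit speed is v₁ = √(μ/r₁) = 40.57 km/s.
On the transfer ellipse at r₁, vis-viva gives v_p = √[μ(2/r₁ − 1/a_t)] = 52.95 km/s.
First burn Δv₁ = |v_p − v₁| = 12.38 km/s.
At r₂, v₂ = √(μ/r₂) = 16.916 km/s.
Transfer-orbit speed at r₂: v_a = √[μ(2/r₂ − 1/a_t)] = 9.2068 km/s.
Second burn Δv₂ = |v₂ − v_a| = 7.709 km/s.
Total Δv = Δv₁ + Δv₂ = 20.09 km/s.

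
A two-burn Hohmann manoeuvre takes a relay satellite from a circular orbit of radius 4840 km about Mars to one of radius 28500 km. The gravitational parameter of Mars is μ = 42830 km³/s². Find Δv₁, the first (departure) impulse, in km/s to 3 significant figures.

Transfer-ellipse semi-major axis a_t = (r₁ + r₂)/2 = (4840 + 28500)/2 = 16670 km.
Circular speed at r = 4840 km: v_c = √(μ/r) = 2.974756 km/s.
Transfer-orbit speed at the same r (vis-viva, a = a_t): v_t = √[μ(2/r − 1/a_t)] = 3.889609 km/s.
Δv₁ = |v_t − v_c| = |3.889609 − 2.974756| = 0.9149 km/s.

Δv₁ = 0.915 km/s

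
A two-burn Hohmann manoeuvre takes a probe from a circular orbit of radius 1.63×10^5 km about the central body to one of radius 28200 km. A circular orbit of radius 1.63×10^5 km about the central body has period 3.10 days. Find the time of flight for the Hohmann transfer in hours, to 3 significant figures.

t = 16.7 hours

From Kepler's third law T² = 4π²r³/μ at r = 1.63×10^5 km, T = 3.10 days = 3.10 × 86400 s = 2.6784×10^5 s: μ = 4π²r³/T² = 2.38326×10^6 km³/s².
The Hohmann ellipse has a_t = (r₁ + r₂)/2 = 95600 km.
Transfer time t = π√(a_t³/μ) = π√((95600)³ / 2.38326×10^6) = 60150 s.
Converting: 60150 s ÷ 3600 s/hour = 16.7 hours.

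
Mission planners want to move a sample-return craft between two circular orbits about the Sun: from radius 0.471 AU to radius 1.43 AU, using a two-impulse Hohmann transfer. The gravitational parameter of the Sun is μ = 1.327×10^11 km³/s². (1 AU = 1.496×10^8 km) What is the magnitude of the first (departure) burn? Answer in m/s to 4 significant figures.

In km: r₁ = 0.471 × 1.496×10^8 = 7.04616×10^7 km; r₂ = 1.43 × 1.496×10^8 = 2.13928×10^8 km.
Transfer-ellipse semi-major axis a_t = (r₁ + r₂)/2 = (7.04616×10^7 + 2.13928×10^8)/2 = 1.421948×10^8 km.
Circular speed at r = 7.04616×10^7 km: v_c = √(μ/r) = 43.397 km/s.
Vis-viva on the transfer ellipse at r = 7.04616×10^7 km gives v_t = √[μ(2/r − 1/a_t)] = 53.229 km/s.
Δv₁ = |v_t − v_c| = |53.229 − 43.397| = 9.832 km/s.

Δv₁ = 9832 m/s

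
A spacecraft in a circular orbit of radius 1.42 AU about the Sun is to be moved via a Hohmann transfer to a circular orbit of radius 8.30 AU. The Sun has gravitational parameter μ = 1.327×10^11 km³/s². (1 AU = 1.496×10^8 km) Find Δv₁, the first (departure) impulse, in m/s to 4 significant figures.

In km: r₁ = 1.42 × 1.496×10^8 = 2.12432×10^8 km; r₂ = 8.30 × 1.496×10^8 = 1.24168×10^9 km.
Semi-major axis of the transfer orbit: a_t = (2.12432×10^8 + 1.24168×10^9)/2 = 7.27056×10^8 km.
On the circular orbit at r = 2.12432×10^8 km, v_c = √(μ/r) = 24.993 km/s.
Transfer-orbit speed at the same r (vis-viva, a = a_t): v_t = √[μ(2/r − 1/a_t)] = 32.662 km/s.
Δv₁ = |v_t − v_c| = |32.662 − 24.993| = 7.669 km/s.

Δv₁ = 7669 m/s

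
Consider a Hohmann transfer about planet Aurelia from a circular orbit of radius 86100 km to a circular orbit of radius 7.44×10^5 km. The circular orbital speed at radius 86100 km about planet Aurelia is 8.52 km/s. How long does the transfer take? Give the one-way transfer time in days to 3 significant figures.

From the circular-orbit relation v² = μ/r at r = 86100 km: μ = v²r = (8.52)² × 86100 = 6.25003×10^6 km³/s².
Semi-major axis of the transfer orbit: a_t = (86100 + 7.440×10^5)/2 = 4.1505×10^5 km.
Half the transfer-orbit period gives t = π√(a_t³/μ) = 3.360×10^5 s.
Converting: 3.360×10^5 s ÷ 86400 s/day = 3.89 days.

t = 3.89 days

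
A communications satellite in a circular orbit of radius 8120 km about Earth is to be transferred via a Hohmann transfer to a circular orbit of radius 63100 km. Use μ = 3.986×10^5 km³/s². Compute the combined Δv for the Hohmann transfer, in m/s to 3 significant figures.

Δv = 3630 m/s

Transfer-ellipse semi-major axis a_t = (r₁ + r₂)/2 = (8120 + 63100)/2 = 35610 km.
At r₁ the circular-orbit speed is v₁ = √(μ/r₁) = 7.0063 km/s.
Transfer-orbit speed at r₁ (vis-viva equation): v_p = √[μ(2/r₁ − 1/a_t)] = 9.3265 km/s.
First burn Δv₁ = |v_p − v₁| = 2.320 km/s.
At r₂, v₂ = √(μ/r₂) = 2.513 km/s.
Transfer-orbit speed at r₂: v_a = √[μ(2/r₂ − 1/a_t)] = 1.200 km/s.
Second burn Δv₂ = |v₂ − v_a| = 1.313 km/s.
Δv = Δv₁ + Δv₂ = 2.320 + 1.313 = 3.633 km/s.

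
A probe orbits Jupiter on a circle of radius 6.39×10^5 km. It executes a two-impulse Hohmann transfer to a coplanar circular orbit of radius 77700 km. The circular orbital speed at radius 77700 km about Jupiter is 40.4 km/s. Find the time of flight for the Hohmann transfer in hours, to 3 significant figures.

From the circular-orbit relation v² = μ/r at r = 77700 km: μ = v²r = (40.4)² × 77700 = 1.26819×10^8 km³/s².
Semi-major axis of the transfer orbit: a_t = (6.390×10^5 + 77700)/2 = 3.5835×10^5 km.
Transfer time t = π√(a_t³/μ) = π√((3.5835×10^5)³ / 1.26819×10^8) = 59840 s.
Converting: 59840 s ÷ 3600 s/hour = 16.6 hours.

t = 16.6 hours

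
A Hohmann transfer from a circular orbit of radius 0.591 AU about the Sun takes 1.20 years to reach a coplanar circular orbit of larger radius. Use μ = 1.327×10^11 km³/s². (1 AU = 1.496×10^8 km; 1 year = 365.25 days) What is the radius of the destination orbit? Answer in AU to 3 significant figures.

In km: r₁ = 0.591 × 1.496×10^8 = 8.84136×10^7 km.
Transfer time t = 1.20 years × 365.25 × 86400 s = 3.786912×10^7 s, and t = π√(a_t³/μ).
So a_t = (μ t²/π²)^(1/3) = (1.327×10^11 × (3.786912×10^7)² / π²)^(1/3) = 2.6815×10^8 km.
Since a_t = (r₁ + r₂)/2, r₂ = 2a_t − r₁ = 2×2.6815×10^8 − 8.84136×10^7 = 4.478864×10^8 km.
In AU: r₂ = 4.478864×10^8 / 1.496×10^8 = 2.99 AU.

r₂ = 2.99 AU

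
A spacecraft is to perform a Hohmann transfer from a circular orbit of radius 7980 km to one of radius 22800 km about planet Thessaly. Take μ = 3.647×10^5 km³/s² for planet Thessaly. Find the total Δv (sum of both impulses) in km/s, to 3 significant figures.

Δv = 2.59 km/s

Transfer-ellipse semi-major axis a_t = (r₁ + r₂)/2 = (7980 + 22800)/2 = 15390 km.
At r₁ the circular-orbit speed is v₁ = √(μ/r₁) = 6.760 km/s.
On the transfer ellipse at r₁, vis-viva gives v_p = √[μ(2/r₁ − 1/a_t)] = 8.228 km/s.
First burn Δv₁ = |v_p − v₁| = 1.468 km/s.
At r₂, v₂ = √(μ/r₂) = 3.9995 km/s.
Transfer-orbit speed at r₂: v_a = √[μ(2/r₂ − 1/a_t)] = 2.8799 km/s.
Second burn Δv₂ = |v₂ − v_a| = 1.120 km/s.
Total Δv = Δv₁ + Δv₂ = 2.588 km/s.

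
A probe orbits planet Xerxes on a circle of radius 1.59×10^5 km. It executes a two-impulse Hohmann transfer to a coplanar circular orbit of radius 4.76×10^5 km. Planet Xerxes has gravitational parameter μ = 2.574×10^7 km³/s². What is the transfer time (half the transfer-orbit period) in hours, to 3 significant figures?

t = 30.8 hours

The Hohmann ellipse has a_t = (r₁ + r₂)/2 = 3.175×10^5 km.
Half the transfer-orbit period gives t = π√(a_t³/μ) = 1.108×10^5 s.
Converting: 1.108×10^5 s ÷ 3600 s/hour = 30.8 hours.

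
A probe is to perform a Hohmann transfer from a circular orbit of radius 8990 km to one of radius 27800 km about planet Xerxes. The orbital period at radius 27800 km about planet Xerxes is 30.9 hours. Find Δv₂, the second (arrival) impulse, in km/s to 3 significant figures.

Δv₂ = 0.473 km/s

From Kepler's third law T² = 4π²r³/μ at r = 27800 km, T = 30.9 hours = 30.9 × 3600 s = 1.1124×10^5 s: μ = 4π²r³/T² = 68544.4 km³/s².
Semi-major axis of the transfer orbit: a_t = (8990 + 27800)/2 = 18395 km.
Circular speed at r = 27800 km: v_c = √(μ/r) = 1.5702 km/s.
Vis-viva on the transfer ellipse at r = 27800 km gives v_t = √[μ(2/r − 1/a_t)] = 1.0977 km/s.
Δv₂ = |v_t − v_c| = |1.0977 − 1.5702| = 0.4725 km/s.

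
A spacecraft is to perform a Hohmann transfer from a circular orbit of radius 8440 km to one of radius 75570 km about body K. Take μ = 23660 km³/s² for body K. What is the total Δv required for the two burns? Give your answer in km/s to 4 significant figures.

Semi-major axis of the transfer orbit: a_t = (8440 + 75570)/2 = 42005 km.
At r₁ the circular-orbit speed is v₁ = √(μ/r₁) = 1.67431 km/s.
On the transfer ellipse at r₁, vis-viva equation gives v_p = √[μ(2/r₁ − 1/a_t)] = 2.24574 km/s.
First burn Δv₁ = |v_p − v₁| = 0.57143 km/s.
Circular speed at r₂: v₂ = √(μ/r₂) = 0.55954 km/s.
Transfer-orbit speed at r₂: v_a = √[μ(2/r₂ − 1/a_t)] = 0.25081 km/s.
Second burn Δv₂ = |v₂ − v_a| = 0.30873 km/s.
Δv = Δv₁ + Δv₂ = 0.57143 + 0.30873 = 0.8802 km/s.

Δv = 0.8802 km/s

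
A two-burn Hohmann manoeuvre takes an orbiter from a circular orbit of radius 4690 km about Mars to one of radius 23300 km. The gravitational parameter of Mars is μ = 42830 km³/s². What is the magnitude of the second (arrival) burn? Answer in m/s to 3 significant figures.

Δv₂ = 571 m/s

Semi-major axis of the transfer orbit: a_t = (4690 + 23300)/2 = 13995 km.
On the circular orbit at r = 23300 km, v_c = √(μ/r) = 1.3558 km/s.
Vis-viva on the transfer ellipse at r = 23300 km gives v_t = √[μ(2/r − 1/a_t)] = 0.78487 km/s.
Δv₂ = |v_t − v_c| = |0.78487 − 1.3558| = 0.5709 km/s.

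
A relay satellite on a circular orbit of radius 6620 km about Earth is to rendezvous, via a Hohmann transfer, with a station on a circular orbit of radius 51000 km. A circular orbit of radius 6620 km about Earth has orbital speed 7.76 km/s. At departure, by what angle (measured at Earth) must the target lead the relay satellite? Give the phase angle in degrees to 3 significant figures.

φ = 104°

From the circular-orbit relation v² = μ/r at r = 6620 km: μ = v²r = (7.76)² × 6620 = 3.98641×10^5 km³/s².
The Hohmann ellipse has a_t = (r₁ + r₂)/2 = 28810 km.
Transfer time t = π√(a_t³/μ) = 24331.8 s.
Target angular speed ω₂ = √(μ/r₂³) = 5.48195×10^-5 rad/s.
Angle swept by the target during transfer: ω₂·t = 1.33386 rad = 76.42°.
Arrival is 180° from departure on the ellipse, so φ = 180° − 76.42° = 104°.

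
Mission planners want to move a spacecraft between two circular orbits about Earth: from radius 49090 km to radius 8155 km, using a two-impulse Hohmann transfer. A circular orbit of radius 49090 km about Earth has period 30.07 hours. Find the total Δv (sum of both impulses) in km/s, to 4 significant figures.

Δv = 3.493 km/s

From Kepler's third law T² = 4π²r³/μ at r = 49090 km, T = 30.07 hours = 30.07 × 3600 s = 1.08252×10^5 s: μ = 4π²r³/T² = 3.98535×10^5 km³/s².
Transfer-ellipse semi-major axis a_t = (r₁ + r₂)/2 = (49090 + 8155)/2 = 28622.5 km.
Circular speed at r₁: v₁ = √(μ/r₁) = √(3.98535×10^5/49090) = 2.8493 km/s.
Transfer-orbit speed at r₁ (vis-viva equation): v_a = √[μ(2/r₁ − 1/a_t)] = 1.5209 km/s.
First burn Δv₁ = |v_a − v₁| = 1.3284 km/s.
Circular speed at r₂: v₂ = √(μ/r₂) = 6.9907 km/s.
Transfer-orbit speed at r₂: v_p = √[μ(2/r₂ − 1/a_t)] = 9.1551 km/s.
Second burn Δv₂ = |v₂ − v_p| = 2.1644 km/s.
Total Δv = Δv₁ + Δv₂ = 3.493 km/s.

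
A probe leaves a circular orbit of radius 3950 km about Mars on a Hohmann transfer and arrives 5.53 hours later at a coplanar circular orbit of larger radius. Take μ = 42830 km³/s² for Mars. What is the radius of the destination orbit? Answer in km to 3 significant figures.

r₂ = 20000 km

Transfer time t = 5.53 hours = 19908 s, and t = π√(a_t³/μ).
So a_t = (μ t²/π²)^(1/3) = (42830 × (19908)² / π²)^(1/3) = 11981 km.
Since a_t = (r₁ + r₂)/2, r₂ = 2a_t − r₁ = 2×11981 − 3950 = 20012 km.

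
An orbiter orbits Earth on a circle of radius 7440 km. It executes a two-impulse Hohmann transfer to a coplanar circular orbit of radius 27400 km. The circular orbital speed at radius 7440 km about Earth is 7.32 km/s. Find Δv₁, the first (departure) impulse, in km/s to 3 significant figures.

Δv₁ = 1.86 km/s

From the circular-orbit relation v² = μ/r at r = 7440 km: μ = v²r = (7.32)² × 7440 = 3.98653×10^5 km³/s².
Transfer-ellipse semi-major axis a_t = (r₁ + r₂)/2 = (7440 + 27400)/2 = 17420 km.
Circular speed at r = 7440 km: v_c = √(μ/r) = 7.320 km/s.
Transfer-orbit speed at the same r (vis-viva, a = a_t): v_t = √[μ(2/r − 1/a_t)] = 9.180 km/s.
Δv₁ = |v_t − v_c| = |9.180 − 7.320| = 1.860 km/s.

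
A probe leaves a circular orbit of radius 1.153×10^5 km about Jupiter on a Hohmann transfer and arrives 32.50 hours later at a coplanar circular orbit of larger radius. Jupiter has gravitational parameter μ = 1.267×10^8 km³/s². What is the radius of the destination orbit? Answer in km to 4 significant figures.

Transfer time t = 32.50 hours = 1.170×10^5 s, and t = π√(a_t³/μ).
So a_t = (μ t²/π²)^(1/3) = (1.267×10^8 × (1.170×10^5)² / π²)^(1/3) = 5.6012×10^5 km.
Since a_t = (r₁ + r₂)/2, r₂ = 2a_t − r₁ = 2×5.6012×10^5 − 1.153×10^5 = 1.00494×10^6 km.

r₂ = 1.005×10^6 km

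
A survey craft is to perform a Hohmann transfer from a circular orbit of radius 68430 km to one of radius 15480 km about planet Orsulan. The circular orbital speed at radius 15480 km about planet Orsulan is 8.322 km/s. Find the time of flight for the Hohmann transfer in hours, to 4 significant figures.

From the circular-orbit relation v² = μ/r at r = 15480 km: μ = v²r = (8.322)² × 15480 = 1.07208×10^6 km³/s².
Semi-major axis of the transfer orbit: a_t = (68430 + 15480)/2 = 41955 km.
By Kepler's third law the transfer-orbit period is T = 2π√(a_t³/μ), so t = T/2 = 26074 s.
Converting: 26074 s ÷ 3600 s/hour = 7.243 hours.

t = 7.243 hours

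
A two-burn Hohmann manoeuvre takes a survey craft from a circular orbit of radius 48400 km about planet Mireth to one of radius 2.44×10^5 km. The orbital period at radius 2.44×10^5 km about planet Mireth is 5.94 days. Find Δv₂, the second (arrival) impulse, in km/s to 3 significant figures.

Δv₂ = 1.27 km/s

From Kepler's third law T² = 4π²r³/μ at r = 2.44×10^5 km, T = 5.94 days = 5.94 × 86400 s = 5.13216×10^5 s: μ = 4π²r³/T² = 2.17735×10^6 km³/s².
Transfer-ellipse semi-major axis a_t = (r₁ + r₂)/2 = (48400 + 2.440×10^5)/2 = 1.462×10^5 km.
On the circular orbit at r = 2.440×10^5 km, v_c = √(μ/r) = 2.987 km/s.
Vis-viva on the transfer ellipse at r = 2.440×10^5 km gives v_t = √[μ(2/r − 1/a_t)] = 1.719 km/s.
Δv₂ = |v_t − v_c| = |1.719 − 2.987| = 1.268 km/s.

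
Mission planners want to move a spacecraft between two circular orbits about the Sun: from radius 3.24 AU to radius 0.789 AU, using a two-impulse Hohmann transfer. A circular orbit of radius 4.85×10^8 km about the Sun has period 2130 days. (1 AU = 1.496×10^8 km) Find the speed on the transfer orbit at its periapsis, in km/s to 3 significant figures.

From Kepler's third law T² = 4π²r³/μ at r = 4.85×10^8 km, T = 2130 days = 2130 × 86400 s = 1.84032×10^8 s: μ = 4π²r³/T² = 1.32984×10^11 km³/s².
In km: r₁ = 3.24 × 1.496×10^8 = 4.84704×10^8 km; r₂ = 0.789 × 1.496×10^8 = 1.180344×10^8 km.
The Hohmann ellipse has a_t = (r₁ + r₂)/2 = 3.013692×10^8 km.
The periapsis of the transfer ellipse is at r = 1.180344×10^8 km.
Applying v² = μ(2/r − 1/a_t): v = 42.57 km/s.

v = 42.6 km/s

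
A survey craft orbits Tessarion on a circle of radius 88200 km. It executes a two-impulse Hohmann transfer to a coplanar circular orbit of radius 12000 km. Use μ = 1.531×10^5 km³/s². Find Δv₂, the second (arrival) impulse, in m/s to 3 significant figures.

Δv₂ = 1170 m/s

The Hohmann ellipse has a_t = (r₁ + r₂)/2 = 50100 km.
Circular speed at r = 12000 km: v_c = √(μ/r) = 3.572 km/s.
Transfer-orbit speed at the same r (vis-viva, a = a_t): v_t = √[μ(2/r − 1/a_t)] = 4.739 km/s.
Δv₂ = |v_t − v_c| = |4.739 − 3.572| = 1.167 km/s.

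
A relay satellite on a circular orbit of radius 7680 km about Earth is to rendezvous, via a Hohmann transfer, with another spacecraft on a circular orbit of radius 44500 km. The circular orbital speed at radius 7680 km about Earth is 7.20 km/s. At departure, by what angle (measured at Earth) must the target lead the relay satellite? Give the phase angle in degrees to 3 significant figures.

From the circular-orbit relation v² = μ/r at r = 7680 km: μ = v²r = (7.20)² × 7680 = 3.98131×10^5 km³/s².
The Hohmann ellipse has a_t = (r₁ + r₂)/2 = 26090 km.
The half-period of the transfer ellipse is t = π√(a_t³/μ) = 20982 s.
Target angular speed ω₂ = √(μ/r₂³) = 6.7216×10^-5 rad/s.
Angle swept by the target during transfer: ω₂·t = 1.41033 rad = 80.81°.
The relay satellite traverses 180° on the transfer ellipse, so the target must lead by 180° − 80.81° = 99.2°.

φ = 99.2°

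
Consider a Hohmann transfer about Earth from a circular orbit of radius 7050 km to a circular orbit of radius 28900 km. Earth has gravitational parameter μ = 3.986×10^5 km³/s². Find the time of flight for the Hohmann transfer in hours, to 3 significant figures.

Transfer-ellipse semi-major axis a_t = (r₁ + r₂)/2 = (7050 + 28900)/2 = 17975 km.
By Kepler's third law the transfer-orbit period is T = 2π√(a_t³/μ), so t = T/2 = 11990 s.
Converting: 11990 s ÷ 3600 s/hour = 3.33 hours.

t = 3.33 hours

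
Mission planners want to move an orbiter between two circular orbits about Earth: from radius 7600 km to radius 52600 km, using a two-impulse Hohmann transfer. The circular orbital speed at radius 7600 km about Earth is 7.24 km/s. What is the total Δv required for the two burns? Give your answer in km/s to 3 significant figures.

Δv = 3.70 km/s

From the circular-orbit relation v² = μ/r at r = 7600 km: μ = v²r = (7.24)² × 7600 = 3.98374×10^5 km³/s².
Semi-major axis of the transfer orbit: a_t = (7600 + 52600)/2 = 30100 km.
Circular speed at r₁: v₁ = √(μ/r₁) = √(3.98374×10^5/7600) = 7.240 km/s.
On the transfer ellipse at r₁, vis-viva equation gives v_p = √[μ(2/r₁ − 1/a_t)] = 9.571 km/s.
First burn Δv₁ = |v_p − v₁| = 2.331 km/s.
Circular speed at r₂: v₂ = √(μ/r₂) = 2.752 km/s.
Transfer-orbit speed at r₂: v_a = √[μ(2/r₂ − 1/a_t)] = 1.383 km/s.
Second burn Δv₂ = |v₂ − v_a| = 1.369 km/s.
Total Δv = Δv₁ + Δv₂ = 3.700 km/s.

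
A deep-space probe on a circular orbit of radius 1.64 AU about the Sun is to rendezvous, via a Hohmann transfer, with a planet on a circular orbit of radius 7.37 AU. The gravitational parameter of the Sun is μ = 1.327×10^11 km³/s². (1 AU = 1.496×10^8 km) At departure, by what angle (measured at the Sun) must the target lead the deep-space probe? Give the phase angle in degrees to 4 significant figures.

φ = 93.98°

In km: r₁ = 1.64 × 1.496×10^8 = 2.45344×10^8 km; r₂ = 7.37 × 1.496×10^8 = 1.102552×10^9 km.
The Hohmann ellipse has a_t = (r₁ + r₂)/2 = 6.73948×10^8 km.
The half-period of the transfer ellipse is t = π√(a_t³/μ) = 1.5089×10^8 s.
The target's mean motion on its circular orbit is ω₂ = √(μ/r₂³) = 9.9503×10^-9 rad/s.
Angle swept by the target during transfer: ω₂·t = 1.5014 rad = 86.02°.
Arrival is 180° from departure on the ellipse, so φ = 180° − 86.02° = 93.98°.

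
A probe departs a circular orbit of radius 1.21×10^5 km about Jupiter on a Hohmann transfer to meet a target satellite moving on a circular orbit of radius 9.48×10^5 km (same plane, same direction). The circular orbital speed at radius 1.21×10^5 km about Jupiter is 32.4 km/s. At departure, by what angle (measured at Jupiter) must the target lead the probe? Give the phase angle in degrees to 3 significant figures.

φ = 104°

From the circular-orbit relation v² = μ/r at r = 1.21×10^5 km: μ = v²r = (32.4)² × 1.21×10^5 = 1.27021×10^8 km³/s².
Transfer-ellipse semi-major axis a_t = (r₁ + r₂)/2 = (1.210×10^5 + 9.480×10^5)/2 = 5.345×10^5 km.
Transfer time t = π√(a_t³/μ) = 1.089×10^5 s.
Target angular speed ω₂ = √(μ/r₂³) = 1.221×10^-5 rad/s.
Angle swept by the target during transfer: ω₂·t = 1.330 rad = 76.20°.
The probe traverses 180° on the transfer ellipse, so the target must lead by 180° − 76.20° = 104°.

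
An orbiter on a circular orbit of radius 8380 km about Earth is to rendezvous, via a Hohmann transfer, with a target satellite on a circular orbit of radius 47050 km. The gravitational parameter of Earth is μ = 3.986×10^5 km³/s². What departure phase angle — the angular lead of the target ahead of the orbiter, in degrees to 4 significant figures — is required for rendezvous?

Transfer-ellipse semi-major axis a_t = (r₁ + r₂)/2 = (8380 + 47050)/2 = 27715 km.
The half-period of the transfer ellipse is t = π√(a_t³/μ) = 22960 s.
Target angular speed ω₂ = √(μ/r₂³) = 6.186×10^-5 rad/s.
Angle swept by the target during transfer: ω₂·t = 1.4203 rad = 81.38°.
Arrival is 180° from departure on the ellipse, so φ = 180° − 81.38° = 98.62°.

φ = 98.62°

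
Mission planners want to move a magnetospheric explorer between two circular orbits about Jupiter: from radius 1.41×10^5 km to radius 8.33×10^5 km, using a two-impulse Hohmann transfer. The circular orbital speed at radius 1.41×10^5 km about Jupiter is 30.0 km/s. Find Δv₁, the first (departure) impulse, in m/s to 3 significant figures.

Δv₁ = 9240 m/s

From the circular-orbit relation v² = μ/r at r = 1.41×10^5 km: μ = v²r = (30.0)² × 1.41×10^5 = 1.26900×10^8 km³/s².
The Hohmann ellipse has a_t = (r₁ + r₂)/2 = 4.870×10^5 km.
Circular speed at r = 1.410×10^5 km: v_c = √(μ/r) = 30.000 km/s.
Vis-viva on the transfer ellipse at r = 1.410×10^5 km gives v_t = √[μ(2/r − 1/a_t)] = 39.236 km/s.
Δv₁ = |v_t − v_c| = |39.236 − 30.000| = 9.236 km/s.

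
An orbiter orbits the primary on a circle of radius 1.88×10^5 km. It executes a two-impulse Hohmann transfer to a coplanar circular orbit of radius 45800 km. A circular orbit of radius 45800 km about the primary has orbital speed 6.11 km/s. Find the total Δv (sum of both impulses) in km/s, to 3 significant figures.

From the circular-orbit relation v² = μ/r at r = 45800 km: μ = v²r = (6.11)² × 45800 = 1.70981×10^6 km³/s².
The Hohmann ellipse has a_t = (r₁ + r₂)/2 = 1.169×10^5 km.
Circular speed at r₁: v₁ = √(μ/r₁) = √(1.70981×10^6/1.880×10^5) = 3.0157 km/s.
On the transfer ellipse at r₁, vis-viva equation gives v_a = √[μ(2/r₁ − 1/a_t)] = 1.8876 km/s.
First burn Δv₁ = |v_a − v₁| = 1.12810 km/s.
At r₂, v₂ = √(μ/r₂) = 6.11000 km/s.
Transfer-orbit speed at r₂: v_p = √[μ(2/r₂ − 1/a_t)] = 7.74842 km/s.
Second burn Δv₂ = |v₂ − v_p| = 1.63842 km/s.
Total Δv = Δv₁ + Δv₂ = 2.767 km/s.

Δv = 2.77 km/s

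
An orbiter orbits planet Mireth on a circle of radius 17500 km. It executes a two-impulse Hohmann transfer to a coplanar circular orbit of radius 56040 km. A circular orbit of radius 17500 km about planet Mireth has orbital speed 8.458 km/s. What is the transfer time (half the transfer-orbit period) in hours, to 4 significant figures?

t = 5.499 hours

From the circular-orbit relation v² = μ/r at r = 17500 km: μ = v²r = (8.458)² × 17500 = 1.25191×10^6 km³/s².
Transfer-ellipse semi-major axis a_t = (r₁ + r₂)/2 = (17500 + 56040)/2 = 36770 km.
Half the transfer-orbit period gives t = π√(a_t³/μ) = 19797 s.
Converting: 19797 s ÷ 3600 s/hour = 5.499 hours.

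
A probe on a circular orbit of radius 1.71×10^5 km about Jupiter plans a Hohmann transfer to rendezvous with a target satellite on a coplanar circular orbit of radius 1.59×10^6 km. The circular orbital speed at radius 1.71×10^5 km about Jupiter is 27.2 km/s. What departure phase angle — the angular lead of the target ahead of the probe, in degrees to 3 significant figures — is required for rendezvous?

φ = 106°

From the circular-orbit relation v² = μ/r at r = 1.71×10^5 km: μ = v²r = (27.2)² × 1.71×10^5 = 1.26513×10^8 km³/s².
Semi-major axis of the transfer orbit: a_t = (1.710×10^5 + 1.590×10^6)/2 = 8.805×10^5 km.
The half-period of the transfer ellipse is t = π√(a_t³/μ) = 2.3077×10^5 s.
Target angular speed ω₂ = √(μ/r₂³) = 5.6101×10^-6 rad/s.
Angle swept by the target during transfer: ω₂·t = 1.2946 rad = 74.18°.
Arrival is 180° from departure on the ellipse, so φ = 180° − 74.18° = 106°.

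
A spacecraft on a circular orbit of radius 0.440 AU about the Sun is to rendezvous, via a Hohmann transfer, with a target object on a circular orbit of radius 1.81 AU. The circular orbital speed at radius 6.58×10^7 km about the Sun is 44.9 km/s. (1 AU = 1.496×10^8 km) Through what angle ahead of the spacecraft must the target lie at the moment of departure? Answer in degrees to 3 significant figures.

φ = 91.8°

From the circular-orbit relation v² = μ/r at r = 6.58×10^7 km: μ = v²r = (44.9)² × 6.58×10^7 = 1.32653×10^11 km³/s².
In km: r₁ = 0.440 × 1.496×10^8 = 6.5824×10^7 km; r₂ = 1.81 × 1.496×10^8 = 2.70776×10^8 km.
Semi-major axis of the transfer orbit: a_t = (6.5824×10^7 + 2.70776×10^8)/2 = 1.683×10^8 km.
Transfer time t = π√(a_t³/μ) = 1.8833×10^7 s.
The target's mean motion on its circular orbit is ω₂ = √(μ/r₂³) = 8.1742×10^-8 rad/s.
Angle swept by the target during transfer: ω₂·t = 1.5394 rad = 88.20°.
The spacecraft traverses 180° on the transfer ellipse, so the target must lead by 180° − 88.20° = 91.8°.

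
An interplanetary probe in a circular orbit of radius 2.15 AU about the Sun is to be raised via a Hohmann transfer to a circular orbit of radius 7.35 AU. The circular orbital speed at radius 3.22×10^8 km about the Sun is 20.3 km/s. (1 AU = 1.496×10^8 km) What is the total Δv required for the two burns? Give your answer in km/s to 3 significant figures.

From the circular-orbit relation v² = μ/r at r = 3.22×10^8 km: μ = v²r = (20.3)² × 3.22×10^8 = 1.32693×10^11 km³/s².
In km: r₁ = 2.15 × 1.496×10^8 = 3.2164×10^8 km; r₂ = 7.35 × 1.496×10^8 = 1.09956×10^9 km.
Transfer-ellipse semi-major axis a_t = (r₁ + r₂)/2 = (3.2164×10^8 + 1.09956×10^9)/2 = 7.106×10^8 km.
At r₁ the circular-orbit speed is v₁ = √(μ/r₁) = 20.3114 km/s.
On the transfer ellipse at r₁, vis-viva equation gives v_p = √[μ(2/r₁ − 1/a_t)] = 25.2660 km/s.
First burn Δv₁ = |v_p − v₁| = 4.9546 km/s.
At r₂, v₂ = √(μ/r₂) = 10.98537 km/s.
Transfer-orbit speed at r₂: v_a = √[μ(2/r₂ − 1/a_t)] = 7.390723 km/s.
Second burn Δv₂ = |v₂ − v_a| = 3.5946 km/s.
Δv = Δv₁ + Δv₂ = 4.9546 + 3.5946 = 8.549 km/s.

Δv = 8.55 km/s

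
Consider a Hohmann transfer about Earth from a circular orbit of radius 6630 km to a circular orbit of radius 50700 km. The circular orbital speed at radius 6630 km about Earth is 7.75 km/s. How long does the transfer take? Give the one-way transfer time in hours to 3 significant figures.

From the circular-orbit relation v² = μ/r at r = 6630 km: μ = v²r = (7.75)² × 6630 = 3.98214×10^5 km³/s².
Semi-major axis of the transfer orbit: a_t = (6630 + 50700)/2 = 28665 km.
Transfer time t = π√(a_t³/μ) = π√((28665)³ / 3.98214×10^5) = 24160 s.
Converting: 24160 s ÷ 3600 s/hour = 6.71 hours.

t = 6.71 hours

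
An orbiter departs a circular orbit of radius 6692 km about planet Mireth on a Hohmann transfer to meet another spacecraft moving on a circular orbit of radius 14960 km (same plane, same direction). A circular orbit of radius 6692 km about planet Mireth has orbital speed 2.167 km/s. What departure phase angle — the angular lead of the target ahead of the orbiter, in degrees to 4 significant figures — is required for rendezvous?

φ = 69.19°

From the circular-orbit relation v² = μ/r at r = 6692 km: μ = v²r = (2.167)² × 6692 = 31424.9 km³/s².
Transfer-ellipse semi-major axis a_t = (r₁ + r₂)/2 = (6692 + 14960)/2 = 10826 km.
Transfer time t = π√(a_t³/μ) = 19960 s.
The target's mean motion on its circular orbit is ω₂ = √(μ/r₂³) = 9.688×10^-5 rad/s.
Angle swept by the target during transfer: ω₂·t = 1.934 rad = 110.81°.
The orbiter traverses 180° on the transfer ellipse, so the target must lead by 180° − 110.81° = 69.19°.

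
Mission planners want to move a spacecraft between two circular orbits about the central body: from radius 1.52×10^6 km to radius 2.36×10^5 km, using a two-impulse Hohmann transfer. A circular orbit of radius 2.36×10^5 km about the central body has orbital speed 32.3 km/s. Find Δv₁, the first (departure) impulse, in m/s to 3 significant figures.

From the circular-orbit relation v² = μ/r at r = 2.36×10^5 km: μ = v²r = (32.3)² × 2.36×10^5 = 2.46216×10^8 km³/s².
Semi-major axis of the transfer orbit: a_t = (1.520×10^6 + 2.360×10^5)/2 = 8.780×10^5 km.
Circular speed at r = 1.520×10^6 km: v_c = √(μ/r) = 12.7273 km/s.
Transfer-orbit speed at the same r (vis-viva, a = a_t): v_t = √[μ(2/r − 1/a_t)] = 6.59850 km/s.
Δv₁ = |v_t − v_c| = |6.59850 − 12.7273| = 6.129 km/s.

Δv₁ = 6130 m/s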